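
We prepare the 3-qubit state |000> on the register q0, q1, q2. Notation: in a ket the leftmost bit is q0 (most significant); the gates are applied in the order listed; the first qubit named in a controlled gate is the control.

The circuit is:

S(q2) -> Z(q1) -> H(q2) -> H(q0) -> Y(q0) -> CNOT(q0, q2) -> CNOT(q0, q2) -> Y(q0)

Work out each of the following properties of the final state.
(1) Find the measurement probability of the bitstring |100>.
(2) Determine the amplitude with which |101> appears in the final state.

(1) The probability of measuring |100> is 1/4. Key observation: the block from step 5 through step 8 cancels to the identity and can be dropped.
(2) The amplitude on |101> is 1/2.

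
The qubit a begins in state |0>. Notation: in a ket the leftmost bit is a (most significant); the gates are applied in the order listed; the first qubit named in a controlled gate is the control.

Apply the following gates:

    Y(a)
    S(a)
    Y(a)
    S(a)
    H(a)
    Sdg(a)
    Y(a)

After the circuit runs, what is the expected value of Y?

The expectation value of Y is -1.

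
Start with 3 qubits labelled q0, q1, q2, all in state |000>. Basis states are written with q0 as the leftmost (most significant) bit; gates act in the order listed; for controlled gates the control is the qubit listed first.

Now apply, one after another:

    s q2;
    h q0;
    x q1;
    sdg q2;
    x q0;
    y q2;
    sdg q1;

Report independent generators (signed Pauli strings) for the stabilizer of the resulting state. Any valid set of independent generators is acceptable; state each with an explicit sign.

The stabilizer group can be generated by +XII, -IZI, -IIZ, among other valid generating sets.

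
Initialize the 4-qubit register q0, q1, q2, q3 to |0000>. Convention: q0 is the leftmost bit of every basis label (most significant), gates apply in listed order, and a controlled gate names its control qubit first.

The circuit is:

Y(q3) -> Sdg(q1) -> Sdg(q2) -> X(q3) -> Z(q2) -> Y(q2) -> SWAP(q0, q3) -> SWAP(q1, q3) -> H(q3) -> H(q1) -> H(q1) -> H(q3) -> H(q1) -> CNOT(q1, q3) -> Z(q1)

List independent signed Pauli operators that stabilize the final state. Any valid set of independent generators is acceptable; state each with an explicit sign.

The stabilizer group can be generated by -IXIX, +ZIII, +IZIZ, -IIZI, among other valid generating sets. Key observation: gates 9-12 undo each other exactly, leaving only the rest of the circuit to track.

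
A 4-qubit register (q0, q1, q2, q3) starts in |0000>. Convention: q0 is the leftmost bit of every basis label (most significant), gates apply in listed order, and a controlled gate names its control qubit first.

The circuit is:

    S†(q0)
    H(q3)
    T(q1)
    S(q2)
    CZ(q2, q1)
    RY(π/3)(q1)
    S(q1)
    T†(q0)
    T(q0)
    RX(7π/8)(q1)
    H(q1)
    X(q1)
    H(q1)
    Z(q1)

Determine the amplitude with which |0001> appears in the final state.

The amplitude on |0001> is sqrt(2)*sin(11*pi/48)/2. Key observation: gates 11-14 undo each other exactly, leaving only the rest of the circuit to track.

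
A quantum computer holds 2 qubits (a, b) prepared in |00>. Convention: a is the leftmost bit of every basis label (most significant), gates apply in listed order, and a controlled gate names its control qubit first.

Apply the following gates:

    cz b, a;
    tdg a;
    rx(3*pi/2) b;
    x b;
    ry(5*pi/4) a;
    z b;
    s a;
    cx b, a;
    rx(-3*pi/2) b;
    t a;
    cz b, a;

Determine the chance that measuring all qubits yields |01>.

The probability of measuring |01> is 1/4.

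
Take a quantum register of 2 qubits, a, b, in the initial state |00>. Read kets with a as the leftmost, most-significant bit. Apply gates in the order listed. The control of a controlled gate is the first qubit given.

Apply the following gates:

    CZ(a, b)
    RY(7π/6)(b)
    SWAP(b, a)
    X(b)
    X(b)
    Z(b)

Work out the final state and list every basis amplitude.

The final amplitudes are -sqrt(6)/4 + sqrt(2)/4 on |00>, 0 on |01>, sqrt(2)/4 + sqrt(6)/4 on |10>, 0 on |11>. Key observation: gates 4-5 undo each other exactly, leaving only the rest of the circuit to track.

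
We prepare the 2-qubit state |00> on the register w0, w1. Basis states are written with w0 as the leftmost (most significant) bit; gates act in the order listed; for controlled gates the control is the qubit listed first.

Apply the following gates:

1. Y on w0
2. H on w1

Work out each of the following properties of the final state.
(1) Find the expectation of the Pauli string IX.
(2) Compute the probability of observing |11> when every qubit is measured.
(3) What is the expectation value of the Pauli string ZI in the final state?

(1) In the final state, IX has expectation 1.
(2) Outcome |11> occurs with probability 1/2.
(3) The expectation value of ZI is -1.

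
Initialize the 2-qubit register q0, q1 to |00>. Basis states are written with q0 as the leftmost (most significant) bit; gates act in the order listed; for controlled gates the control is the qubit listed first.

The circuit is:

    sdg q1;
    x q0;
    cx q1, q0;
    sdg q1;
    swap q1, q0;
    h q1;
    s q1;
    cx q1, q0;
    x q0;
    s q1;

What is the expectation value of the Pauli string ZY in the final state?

The expectation value of ZY is 0.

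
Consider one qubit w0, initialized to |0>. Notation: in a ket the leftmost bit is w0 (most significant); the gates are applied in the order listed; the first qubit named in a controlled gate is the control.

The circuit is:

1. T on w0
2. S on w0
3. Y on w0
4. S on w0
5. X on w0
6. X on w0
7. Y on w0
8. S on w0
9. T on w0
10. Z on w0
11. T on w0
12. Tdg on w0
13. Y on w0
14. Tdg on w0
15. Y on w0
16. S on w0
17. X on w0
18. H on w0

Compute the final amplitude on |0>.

The final state's coefficient on |0> equals sqrt(2)*exp(I*pi/4)/2.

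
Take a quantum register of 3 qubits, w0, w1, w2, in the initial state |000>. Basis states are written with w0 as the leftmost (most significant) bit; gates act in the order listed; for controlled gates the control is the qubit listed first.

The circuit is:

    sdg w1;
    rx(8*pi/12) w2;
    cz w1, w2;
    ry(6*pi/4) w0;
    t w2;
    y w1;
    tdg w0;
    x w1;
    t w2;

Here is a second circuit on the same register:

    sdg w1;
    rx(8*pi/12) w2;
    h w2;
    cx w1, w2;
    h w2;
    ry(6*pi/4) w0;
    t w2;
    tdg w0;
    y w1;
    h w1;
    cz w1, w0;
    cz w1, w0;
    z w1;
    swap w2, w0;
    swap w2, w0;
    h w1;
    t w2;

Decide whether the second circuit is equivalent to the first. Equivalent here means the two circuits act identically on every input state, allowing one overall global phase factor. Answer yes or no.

Yes, they are equivalent — the unitaries differ by at most a global phase.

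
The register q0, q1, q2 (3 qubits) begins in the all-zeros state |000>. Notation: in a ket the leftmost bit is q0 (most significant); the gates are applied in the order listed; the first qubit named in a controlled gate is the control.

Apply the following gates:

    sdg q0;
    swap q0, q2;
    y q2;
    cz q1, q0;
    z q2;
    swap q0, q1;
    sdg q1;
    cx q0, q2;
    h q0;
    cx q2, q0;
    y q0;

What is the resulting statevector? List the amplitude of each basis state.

After the circuit, the state carries amplitude -sqrt(2)/2 on |001>, sqrt(2)/2 on |101>, and 0 on every other basis state.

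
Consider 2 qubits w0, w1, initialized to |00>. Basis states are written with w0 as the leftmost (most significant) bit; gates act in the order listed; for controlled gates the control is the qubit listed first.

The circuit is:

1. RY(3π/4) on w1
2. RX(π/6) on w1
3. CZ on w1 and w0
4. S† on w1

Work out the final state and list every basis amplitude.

After the circuit, the state carries amplitude sqrt(4 - 2*sqrt(2))/8 + sqrt(12 - 6*sqrt(2))/8 - I*sqrt(6*sqrt(2) + 12)/8 + I*sqrt(2*sqrt(2) + 4)/8 on |00>, -sqrt(12 - 6*sqrt(2))/8 + sqrt(4 - 2*sqrt(2))/8 - I*sqrt(6*sqrt(2) + 12)/8 - I*sqrt(2*sqrt(2) + 4)/8 on |01>, 0 on |10>, 0 on |11>.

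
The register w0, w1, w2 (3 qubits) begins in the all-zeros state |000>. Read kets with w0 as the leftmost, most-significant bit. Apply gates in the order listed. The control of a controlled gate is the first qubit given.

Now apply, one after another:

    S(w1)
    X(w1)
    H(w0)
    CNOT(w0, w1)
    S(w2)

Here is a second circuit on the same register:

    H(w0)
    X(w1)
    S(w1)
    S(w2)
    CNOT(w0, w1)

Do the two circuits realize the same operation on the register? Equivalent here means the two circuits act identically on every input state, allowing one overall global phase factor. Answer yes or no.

No: there is an input state on which the two circuits produce genuinely different outputs (not merely differing by a phase).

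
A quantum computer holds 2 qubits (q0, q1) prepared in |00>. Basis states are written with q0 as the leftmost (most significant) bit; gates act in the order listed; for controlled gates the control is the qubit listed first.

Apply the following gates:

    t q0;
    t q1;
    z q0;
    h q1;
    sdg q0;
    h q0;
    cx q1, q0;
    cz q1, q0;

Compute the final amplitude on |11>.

|11> carries amplitude -1/2 in the final state.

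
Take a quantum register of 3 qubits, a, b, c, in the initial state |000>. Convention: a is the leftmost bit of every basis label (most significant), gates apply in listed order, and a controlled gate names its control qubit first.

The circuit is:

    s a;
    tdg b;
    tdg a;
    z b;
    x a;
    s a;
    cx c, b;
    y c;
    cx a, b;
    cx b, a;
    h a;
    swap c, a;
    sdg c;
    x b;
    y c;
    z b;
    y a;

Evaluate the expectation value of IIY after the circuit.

The observable IIY averages to -1.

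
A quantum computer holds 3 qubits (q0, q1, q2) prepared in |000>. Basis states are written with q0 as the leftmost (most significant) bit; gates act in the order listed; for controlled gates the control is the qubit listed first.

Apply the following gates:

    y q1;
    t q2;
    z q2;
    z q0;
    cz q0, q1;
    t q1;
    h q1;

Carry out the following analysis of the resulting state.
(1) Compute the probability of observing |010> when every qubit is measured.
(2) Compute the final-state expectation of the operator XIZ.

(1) The probability of measuring |010> is 1/2.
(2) The expectation value of XIZ is 0.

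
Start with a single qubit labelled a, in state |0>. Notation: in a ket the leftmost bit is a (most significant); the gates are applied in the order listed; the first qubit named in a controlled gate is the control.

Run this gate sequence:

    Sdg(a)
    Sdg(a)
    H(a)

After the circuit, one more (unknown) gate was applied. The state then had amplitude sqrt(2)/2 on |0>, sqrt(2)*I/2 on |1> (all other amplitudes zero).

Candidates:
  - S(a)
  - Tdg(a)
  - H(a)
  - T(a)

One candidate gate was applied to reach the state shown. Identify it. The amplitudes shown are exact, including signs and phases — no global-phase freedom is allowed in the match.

The applied gate was S(a).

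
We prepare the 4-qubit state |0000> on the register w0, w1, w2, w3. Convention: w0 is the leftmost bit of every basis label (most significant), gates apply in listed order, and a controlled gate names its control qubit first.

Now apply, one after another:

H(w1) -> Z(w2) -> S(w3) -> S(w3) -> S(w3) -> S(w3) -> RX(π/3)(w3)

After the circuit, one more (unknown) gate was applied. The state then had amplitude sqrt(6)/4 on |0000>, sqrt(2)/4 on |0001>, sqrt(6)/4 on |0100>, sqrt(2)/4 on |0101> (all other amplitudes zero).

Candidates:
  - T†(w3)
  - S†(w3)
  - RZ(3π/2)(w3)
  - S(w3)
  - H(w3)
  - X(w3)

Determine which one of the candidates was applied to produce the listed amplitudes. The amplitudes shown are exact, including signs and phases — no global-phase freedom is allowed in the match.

The applied gate was S(w3). Key observation: the block from step 3 through step 6 cancels to the identity and can be dropped.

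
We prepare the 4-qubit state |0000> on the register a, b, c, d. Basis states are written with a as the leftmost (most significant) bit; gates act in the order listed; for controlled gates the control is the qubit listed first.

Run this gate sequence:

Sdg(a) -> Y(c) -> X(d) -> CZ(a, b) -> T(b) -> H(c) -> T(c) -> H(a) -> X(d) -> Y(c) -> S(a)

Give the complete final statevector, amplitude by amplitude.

The final amplitudes are -exp(I*pi/4)/2 on |0000>, -1/2 on |0010>, -exp(3*I*pi/4)/2 on |1000>, -I/2 on |1010>, and 0 on every other basis state.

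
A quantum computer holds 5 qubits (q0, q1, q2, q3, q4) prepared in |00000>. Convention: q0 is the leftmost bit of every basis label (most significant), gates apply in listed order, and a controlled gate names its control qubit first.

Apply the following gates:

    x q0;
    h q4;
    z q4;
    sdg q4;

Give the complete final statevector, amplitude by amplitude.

The resulting statevector has amplitude sqrt(2)/2 on |10000>, sqrt(2)*I/2 on |10001>, and 0 on every other basis state.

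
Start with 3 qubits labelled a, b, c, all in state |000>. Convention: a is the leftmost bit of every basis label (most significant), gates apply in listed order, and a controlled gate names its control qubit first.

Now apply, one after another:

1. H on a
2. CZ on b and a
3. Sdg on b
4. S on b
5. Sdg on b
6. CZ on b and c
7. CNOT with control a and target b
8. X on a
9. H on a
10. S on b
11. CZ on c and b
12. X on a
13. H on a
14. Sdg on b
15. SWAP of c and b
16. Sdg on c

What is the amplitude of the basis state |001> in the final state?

|001> carries amplitude -sqrt(2)*I/2 in the final state. Key observation: steps 4-5 multiply out to the identity, so the circuit reduces to the remaining gates.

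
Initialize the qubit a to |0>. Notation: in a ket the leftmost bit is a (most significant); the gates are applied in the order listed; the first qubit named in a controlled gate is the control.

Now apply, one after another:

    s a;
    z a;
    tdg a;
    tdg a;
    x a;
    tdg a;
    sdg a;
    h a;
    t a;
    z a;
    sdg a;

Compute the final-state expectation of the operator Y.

The expectation value of Y is -sqrt(2)/2.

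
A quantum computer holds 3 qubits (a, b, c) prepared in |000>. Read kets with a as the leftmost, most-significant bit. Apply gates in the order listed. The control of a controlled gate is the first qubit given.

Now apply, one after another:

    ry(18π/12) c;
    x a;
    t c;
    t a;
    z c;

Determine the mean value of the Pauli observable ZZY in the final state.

The expectation value of ZZY is -sqrt(2)/2.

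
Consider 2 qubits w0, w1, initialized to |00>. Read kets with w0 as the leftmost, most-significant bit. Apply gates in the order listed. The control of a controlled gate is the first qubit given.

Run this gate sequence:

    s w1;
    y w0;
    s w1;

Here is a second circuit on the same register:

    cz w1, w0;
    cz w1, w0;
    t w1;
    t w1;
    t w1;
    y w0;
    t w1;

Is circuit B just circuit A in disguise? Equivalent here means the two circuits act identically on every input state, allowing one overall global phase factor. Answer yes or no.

Yes, they are equivalent — the unitaries differ by at most a global phase.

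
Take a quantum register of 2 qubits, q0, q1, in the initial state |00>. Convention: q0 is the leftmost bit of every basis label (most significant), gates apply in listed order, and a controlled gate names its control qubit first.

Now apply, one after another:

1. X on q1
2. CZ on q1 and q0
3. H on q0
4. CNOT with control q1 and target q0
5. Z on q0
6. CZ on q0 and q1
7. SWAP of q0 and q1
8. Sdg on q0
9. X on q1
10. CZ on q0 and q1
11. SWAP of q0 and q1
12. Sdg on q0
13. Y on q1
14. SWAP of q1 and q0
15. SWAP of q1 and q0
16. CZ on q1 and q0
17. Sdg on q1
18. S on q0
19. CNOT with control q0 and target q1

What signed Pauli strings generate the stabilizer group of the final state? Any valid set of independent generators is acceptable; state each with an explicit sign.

The final state is stabilized by the group generated by -XX, +ZZ; other independent generating sets are equally valid.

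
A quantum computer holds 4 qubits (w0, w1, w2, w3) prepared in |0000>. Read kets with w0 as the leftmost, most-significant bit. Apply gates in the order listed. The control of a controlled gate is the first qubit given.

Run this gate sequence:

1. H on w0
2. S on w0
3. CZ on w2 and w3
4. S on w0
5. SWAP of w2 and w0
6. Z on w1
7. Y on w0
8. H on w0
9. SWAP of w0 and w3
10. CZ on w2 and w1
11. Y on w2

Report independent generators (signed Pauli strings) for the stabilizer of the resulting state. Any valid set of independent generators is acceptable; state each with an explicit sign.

The stabilizer group can be generated by +IIXI, -IIIX, +ZIII, +IZII, among other valid generating sets.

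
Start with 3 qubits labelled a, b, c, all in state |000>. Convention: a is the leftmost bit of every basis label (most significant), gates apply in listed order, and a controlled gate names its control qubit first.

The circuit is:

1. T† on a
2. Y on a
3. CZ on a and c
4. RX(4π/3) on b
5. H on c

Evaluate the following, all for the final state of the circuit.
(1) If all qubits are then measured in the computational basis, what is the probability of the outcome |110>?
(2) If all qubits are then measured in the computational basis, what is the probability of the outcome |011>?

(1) A full measurement returns |110> with probability 3/8.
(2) A full measurement returns |011> with probability 0.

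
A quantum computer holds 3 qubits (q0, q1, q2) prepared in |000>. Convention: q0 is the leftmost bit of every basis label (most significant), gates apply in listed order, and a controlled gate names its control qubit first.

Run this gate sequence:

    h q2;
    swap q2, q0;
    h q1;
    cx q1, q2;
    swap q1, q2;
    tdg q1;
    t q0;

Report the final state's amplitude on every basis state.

After the circuit, the state carries amplitude 1/2 on |000>, 0 on |001>, 0 on |010>, -exp(3*I*pi/4)/2 on |011>, exp(I*pi/4)/2 on |100>, 0 on |101>, 0 on |110>, 1/2 on |111>.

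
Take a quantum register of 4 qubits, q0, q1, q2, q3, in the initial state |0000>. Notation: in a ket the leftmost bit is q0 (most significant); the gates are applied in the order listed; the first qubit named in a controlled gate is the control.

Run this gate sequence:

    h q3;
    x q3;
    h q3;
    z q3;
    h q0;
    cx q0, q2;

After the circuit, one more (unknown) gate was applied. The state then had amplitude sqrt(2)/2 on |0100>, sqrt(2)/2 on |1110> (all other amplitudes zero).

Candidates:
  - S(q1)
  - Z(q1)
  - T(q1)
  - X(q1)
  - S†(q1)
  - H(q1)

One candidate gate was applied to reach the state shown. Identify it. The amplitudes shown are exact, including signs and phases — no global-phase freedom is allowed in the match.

It was X(q1) that produced the state shown.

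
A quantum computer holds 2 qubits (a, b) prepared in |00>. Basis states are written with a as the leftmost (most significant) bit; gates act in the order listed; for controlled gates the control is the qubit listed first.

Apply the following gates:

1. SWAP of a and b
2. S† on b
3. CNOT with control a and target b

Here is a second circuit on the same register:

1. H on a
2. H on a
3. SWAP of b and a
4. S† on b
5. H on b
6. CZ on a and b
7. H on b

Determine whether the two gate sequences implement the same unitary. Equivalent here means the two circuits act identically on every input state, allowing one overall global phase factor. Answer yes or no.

Yes — the two circuits implement the same unitary up to a global phase.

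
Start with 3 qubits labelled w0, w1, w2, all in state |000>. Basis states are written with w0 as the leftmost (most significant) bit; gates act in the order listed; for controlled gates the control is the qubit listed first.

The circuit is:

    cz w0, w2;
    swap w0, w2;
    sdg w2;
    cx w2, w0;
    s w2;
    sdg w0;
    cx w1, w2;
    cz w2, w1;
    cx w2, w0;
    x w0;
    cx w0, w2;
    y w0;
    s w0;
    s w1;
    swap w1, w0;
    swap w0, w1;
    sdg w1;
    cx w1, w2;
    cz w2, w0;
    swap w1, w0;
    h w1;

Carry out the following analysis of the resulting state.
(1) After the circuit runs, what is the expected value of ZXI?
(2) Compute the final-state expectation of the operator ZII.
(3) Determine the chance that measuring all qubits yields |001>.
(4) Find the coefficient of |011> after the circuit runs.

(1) The observable ZXI averages to 1.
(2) The expectation value of ZII is 1.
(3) A full measurement returns |001> with probability 1/2.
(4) |011> carries amplitude -sqrt(2)*I/2 in the final state.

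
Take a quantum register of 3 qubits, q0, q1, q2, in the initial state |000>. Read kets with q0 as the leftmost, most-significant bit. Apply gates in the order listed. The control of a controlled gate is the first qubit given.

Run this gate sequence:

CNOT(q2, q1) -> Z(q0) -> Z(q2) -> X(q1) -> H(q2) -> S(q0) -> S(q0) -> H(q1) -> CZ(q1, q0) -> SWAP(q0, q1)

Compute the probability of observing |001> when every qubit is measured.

Outcome |001> occurs with probability 1/4.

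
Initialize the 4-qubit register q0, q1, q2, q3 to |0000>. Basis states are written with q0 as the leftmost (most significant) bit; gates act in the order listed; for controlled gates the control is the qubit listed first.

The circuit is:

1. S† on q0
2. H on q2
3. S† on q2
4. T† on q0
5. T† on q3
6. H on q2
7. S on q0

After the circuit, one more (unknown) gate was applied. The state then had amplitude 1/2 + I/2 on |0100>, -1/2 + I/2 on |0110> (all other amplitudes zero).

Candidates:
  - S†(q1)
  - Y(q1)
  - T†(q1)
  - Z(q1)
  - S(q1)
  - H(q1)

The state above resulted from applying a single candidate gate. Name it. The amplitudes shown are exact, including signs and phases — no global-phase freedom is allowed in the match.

The unique candidate consistent with the amplitudes is Y(q1).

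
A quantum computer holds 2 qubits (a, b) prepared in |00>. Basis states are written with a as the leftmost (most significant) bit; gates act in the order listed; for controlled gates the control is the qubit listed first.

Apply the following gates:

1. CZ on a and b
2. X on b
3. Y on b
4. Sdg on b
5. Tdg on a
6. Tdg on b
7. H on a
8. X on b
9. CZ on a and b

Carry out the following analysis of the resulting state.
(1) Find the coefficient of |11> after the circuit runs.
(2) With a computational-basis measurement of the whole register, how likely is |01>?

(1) |11> carries amplitude sqrt(2)*I/2 in the final state.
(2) The probability of measuring |01> is 1/2.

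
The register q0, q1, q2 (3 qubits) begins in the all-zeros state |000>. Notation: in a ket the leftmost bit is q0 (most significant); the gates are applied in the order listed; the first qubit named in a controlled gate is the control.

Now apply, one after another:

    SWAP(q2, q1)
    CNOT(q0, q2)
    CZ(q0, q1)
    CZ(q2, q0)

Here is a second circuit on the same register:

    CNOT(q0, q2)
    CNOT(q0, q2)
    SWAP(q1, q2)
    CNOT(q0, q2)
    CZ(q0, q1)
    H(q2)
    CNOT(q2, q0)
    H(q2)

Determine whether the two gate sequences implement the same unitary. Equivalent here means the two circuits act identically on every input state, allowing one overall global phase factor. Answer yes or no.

No: there is an input state on which the two circuits produce genuinely different outputs (not merely differing by a phase).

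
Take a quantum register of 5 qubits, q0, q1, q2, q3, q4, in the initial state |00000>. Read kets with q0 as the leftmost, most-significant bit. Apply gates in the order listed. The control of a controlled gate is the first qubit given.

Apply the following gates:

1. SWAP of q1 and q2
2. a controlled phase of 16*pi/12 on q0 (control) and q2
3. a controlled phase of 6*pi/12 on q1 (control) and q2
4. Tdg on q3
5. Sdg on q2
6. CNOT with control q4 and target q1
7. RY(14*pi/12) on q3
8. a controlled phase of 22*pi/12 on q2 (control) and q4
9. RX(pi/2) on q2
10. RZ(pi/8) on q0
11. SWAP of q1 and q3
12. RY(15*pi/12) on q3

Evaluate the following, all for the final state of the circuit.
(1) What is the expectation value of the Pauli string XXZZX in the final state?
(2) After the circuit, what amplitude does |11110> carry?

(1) The expectation value of XXZZX is 0.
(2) The amplitude on |11110> is 0.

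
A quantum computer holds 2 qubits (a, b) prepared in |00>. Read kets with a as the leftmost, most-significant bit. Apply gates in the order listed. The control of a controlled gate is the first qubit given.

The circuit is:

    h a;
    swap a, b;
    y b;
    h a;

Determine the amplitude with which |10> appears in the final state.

The final state's coefficient on |10> equals -I/2.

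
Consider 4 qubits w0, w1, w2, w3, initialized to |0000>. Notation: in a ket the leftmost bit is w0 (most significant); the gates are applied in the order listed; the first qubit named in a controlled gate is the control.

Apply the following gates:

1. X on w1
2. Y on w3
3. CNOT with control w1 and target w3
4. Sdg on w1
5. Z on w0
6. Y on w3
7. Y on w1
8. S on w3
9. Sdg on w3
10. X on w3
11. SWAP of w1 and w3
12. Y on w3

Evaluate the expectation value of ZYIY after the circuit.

The expectation value of ZYIY is 0.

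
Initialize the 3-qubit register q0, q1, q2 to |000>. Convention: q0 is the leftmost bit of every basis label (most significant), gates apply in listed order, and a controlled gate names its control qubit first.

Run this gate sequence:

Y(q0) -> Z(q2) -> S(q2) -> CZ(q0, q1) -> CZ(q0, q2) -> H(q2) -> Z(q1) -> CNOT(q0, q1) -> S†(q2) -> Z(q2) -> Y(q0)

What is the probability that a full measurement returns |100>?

The probability of measuring |100> is 0.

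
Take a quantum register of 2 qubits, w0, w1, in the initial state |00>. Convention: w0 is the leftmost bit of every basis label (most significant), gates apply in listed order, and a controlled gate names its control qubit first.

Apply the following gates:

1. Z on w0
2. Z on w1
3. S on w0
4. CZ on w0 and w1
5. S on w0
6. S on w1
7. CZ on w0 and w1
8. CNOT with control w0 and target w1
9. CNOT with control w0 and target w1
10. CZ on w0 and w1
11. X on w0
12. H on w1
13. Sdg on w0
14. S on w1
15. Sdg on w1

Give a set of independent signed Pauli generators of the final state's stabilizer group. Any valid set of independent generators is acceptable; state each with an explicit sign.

The stabilizer group can be generated by +IX, -ZI, among other valid generating sets. Key observation: the block from step 7 through step 10 cancels to the identity and can be dropped.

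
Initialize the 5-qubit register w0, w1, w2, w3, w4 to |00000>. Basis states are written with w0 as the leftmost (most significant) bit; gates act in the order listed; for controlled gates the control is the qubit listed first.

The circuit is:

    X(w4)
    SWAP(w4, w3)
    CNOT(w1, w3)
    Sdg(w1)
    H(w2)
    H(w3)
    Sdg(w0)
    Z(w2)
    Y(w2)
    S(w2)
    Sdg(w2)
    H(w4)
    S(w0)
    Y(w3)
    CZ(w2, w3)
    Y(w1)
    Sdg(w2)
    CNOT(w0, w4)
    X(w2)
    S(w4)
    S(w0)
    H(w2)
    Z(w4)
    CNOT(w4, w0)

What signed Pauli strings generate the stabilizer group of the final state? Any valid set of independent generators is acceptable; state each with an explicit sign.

The final state is stabilized by the group generated by -XIIIY, -IIYZI, +IIZYI, +ZIIIZ, -IZIII; other independent generating sets are equally valid.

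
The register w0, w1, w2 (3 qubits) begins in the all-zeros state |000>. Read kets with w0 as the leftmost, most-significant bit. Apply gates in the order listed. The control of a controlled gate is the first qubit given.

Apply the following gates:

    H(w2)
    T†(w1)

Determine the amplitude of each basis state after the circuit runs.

After the circuit, the state carries amplitude sqrt(2)/2 on |000>, sqrt(2)/2 on |001>, and 0 on every other basis state.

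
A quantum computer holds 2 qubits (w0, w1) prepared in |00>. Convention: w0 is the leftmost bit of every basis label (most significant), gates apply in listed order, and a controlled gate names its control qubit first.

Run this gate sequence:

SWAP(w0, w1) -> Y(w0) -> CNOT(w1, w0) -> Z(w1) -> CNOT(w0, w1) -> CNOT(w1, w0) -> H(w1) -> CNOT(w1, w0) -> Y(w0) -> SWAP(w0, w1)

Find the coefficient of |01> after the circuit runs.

|01> carries amplitude -sqrt(2)/2 in the final state.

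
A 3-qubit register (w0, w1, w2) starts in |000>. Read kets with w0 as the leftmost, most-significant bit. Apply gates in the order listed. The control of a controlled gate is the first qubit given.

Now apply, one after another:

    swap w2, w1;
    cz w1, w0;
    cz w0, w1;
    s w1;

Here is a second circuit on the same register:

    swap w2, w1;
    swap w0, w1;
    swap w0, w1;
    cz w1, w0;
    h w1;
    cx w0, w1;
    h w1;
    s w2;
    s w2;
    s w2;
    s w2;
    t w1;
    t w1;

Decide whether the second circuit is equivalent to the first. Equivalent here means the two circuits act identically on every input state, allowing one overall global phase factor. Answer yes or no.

Yes, they are equivalent — the unitaries differ by at most a global phase.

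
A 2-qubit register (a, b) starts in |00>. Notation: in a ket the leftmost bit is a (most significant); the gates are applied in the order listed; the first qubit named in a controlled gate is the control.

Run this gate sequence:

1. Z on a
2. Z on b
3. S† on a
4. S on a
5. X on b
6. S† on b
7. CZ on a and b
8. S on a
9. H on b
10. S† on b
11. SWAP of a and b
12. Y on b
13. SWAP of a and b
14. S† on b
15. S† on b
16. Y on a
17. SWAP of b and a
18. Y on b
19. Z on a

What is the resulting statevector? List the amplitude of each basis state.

The final amplitudes are 0 on |00>, sqrt(2)/2 on |01>, 0 on |10>, sqrt(2)*I/2 on |11>.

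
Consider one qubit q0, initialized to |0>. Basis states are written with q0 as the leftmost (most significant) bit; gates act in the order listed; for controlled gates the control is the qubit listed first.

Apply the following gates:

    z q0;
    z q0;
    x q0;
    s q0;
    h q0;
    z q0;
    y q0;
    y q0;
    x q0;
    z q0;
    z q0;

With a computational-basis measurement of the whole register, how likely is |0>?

Outcome |0> occurs with probability 1/2.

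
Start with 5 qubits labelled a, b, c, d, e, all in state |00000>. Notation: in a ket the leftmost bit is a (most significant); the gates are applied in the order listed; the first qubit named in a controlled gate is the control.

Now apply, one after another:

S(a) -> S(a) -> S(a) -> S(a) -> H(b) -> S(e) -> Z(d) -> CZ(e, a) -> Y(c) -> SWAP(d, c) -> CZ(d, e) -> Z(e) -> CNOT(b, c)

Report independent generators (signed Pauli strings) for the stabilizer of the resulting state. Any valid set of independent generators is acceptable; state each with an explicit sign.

The stabilizer group can be generated by +IXXII, +ZIIII, +IZZII, -IIIZI, +IIIIZ, among other valid generating sets. Key observation: gates 1-4 undo each other exactly, leaving only the rest of the circuit to track.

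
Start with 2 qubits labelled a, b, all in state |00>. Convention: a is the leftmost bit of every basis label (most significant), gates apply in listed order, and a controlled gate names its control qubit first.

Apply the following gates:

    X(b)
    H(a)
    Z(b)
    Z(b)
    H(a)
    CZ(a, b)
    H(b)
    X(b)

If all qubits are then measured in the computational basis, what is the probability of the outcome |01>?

A full measurement returns |01> with probability 1/2. Key observation: the block from step 2 through step 5 cancels to the identity and can be dropped.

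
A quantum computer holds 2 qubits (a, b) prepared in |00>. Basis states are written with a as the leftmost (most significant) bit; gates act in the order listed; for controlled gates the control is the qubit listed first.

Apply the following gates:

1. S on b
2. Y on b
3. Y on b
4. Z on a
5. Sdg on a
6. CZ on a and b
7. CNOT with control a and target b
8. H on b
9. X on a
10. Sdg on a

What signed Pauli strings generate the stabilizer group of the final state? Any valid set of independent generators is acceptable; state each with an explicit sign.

The stabilizer group can be generated by +IX, -ZI, among other valid generating sets.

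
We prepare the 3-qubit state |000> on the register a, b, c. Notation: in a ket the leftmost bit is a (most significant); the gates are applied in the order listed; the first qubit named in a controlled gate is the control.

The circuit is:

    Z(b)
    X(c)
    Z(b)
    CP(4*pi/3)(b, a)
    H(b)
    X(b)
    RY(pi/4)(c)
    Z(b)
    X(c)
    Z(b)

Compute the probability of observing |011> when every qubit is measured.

A full measurement returns |011> with probability 1/4 - sqrt(2)/8.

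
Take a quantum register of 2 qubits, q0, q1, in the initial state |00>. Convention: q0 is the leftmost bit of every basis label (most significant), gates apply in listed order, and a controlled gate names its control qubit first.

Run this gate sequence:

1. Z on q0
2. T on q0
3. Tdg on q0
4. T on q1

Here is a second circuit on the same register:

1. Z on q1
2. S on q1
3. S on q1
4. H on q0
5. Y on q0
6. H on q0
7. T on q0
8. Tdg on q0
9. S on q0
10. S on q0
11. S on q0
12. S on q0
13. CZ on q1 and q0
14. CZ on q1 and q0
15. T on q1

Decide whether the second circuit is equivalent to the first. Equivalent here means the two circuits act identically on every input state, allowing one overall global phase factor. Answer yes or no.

No, they are not equivalent — no single phase factor reconciles the two unitaries.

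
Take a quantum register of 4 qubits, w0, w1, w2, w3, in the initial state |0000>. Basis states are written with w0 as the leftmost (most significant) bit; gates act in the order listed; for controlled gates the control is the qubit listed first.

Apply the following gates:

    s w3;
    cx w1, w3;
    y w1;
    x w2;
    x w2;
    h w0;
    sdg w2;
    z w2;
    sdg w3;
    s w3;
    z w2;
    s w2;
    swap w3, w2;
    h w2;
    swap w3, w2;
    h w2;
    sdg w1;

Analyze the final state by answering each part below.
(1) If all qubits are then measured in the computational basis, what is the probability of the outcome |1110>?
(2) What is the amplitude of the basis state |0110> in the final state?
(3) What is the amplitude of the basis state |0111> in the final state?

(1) Outcome |1110> occurs with probability 1/8. Key observation: gates 7-12 undo each other exactly, leaving only the rest of the circuit to track.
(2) The final state's coefficient on |0110> equals sqrt(2)/4.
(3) |0111> carries amplitude sqrt(2)/4 in the final state.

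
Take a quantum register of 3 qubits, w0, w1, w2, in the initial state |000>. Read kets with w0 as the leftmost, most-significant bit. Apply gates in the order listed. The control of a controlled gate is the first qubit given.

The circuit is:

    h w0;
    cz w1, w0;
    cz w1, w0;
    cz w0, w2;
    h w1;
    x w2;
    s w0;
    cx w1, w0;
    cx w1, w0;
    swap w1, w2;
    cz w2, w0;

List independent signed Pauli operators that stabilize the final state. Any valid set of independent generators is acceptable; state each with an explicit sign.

The final state is stabilized by the group generated by +YIZ, +ZIX, -IZI; other independent generating sets are equally valid.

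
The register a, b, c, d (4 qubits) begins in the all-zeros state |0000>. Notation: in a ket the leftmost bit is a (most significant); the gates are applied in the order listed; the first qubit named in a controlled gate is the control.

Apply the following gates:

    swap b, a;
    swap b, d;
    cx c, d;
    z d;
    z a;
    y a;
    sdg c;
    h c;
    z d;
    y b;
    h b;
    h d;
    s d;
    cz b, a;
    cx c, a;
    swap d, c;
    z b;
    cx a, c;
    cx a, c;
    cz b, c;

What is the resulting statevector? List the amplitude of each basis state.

The resulting statevector has amplitude 0 on |0000>, -sqrt(2)/4 on |0001>, 0 on |0010>, -sqrt(2)*I/4 on |0011>, 0 on |0100>, sqrt(2)/4 on |0101>, 0 on |0110>, -sqrt(2)*I/4 on |0111>, -sqrt(2)/4 on |1000>, 0 on |1001>, -sqrt(2)*I/4 on |1010>, 0 on |1011>, sqrt(2)/4 on |1100>, 0 on |1101>, -sqrt(2)*I/4 on |1110>, 0 on |1111>. Key observation: steps 18-19 multiply out to the identity, so the circuit reduces to the remaining gates.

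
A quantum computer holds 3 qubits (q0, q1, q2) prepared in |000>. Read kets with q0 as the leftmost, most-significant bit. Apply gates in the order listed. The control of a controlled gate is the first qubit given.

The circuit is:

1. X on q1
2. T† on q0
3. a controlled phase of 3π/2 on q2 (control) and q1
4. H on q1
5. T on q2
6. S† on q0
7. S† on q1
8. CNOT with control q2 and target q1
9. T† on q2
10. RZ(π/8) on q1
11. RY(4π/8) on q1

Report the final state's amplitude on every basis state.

After the circuit, the state carries amplitude (-1 + exp(5*I*pi/8))*exp(15*I*pi/16)/2 on |000>, (1 - exp(3*I*pi/8))*exp(9*I*pi/16)/2 on |010>, and 0 on every other basis state.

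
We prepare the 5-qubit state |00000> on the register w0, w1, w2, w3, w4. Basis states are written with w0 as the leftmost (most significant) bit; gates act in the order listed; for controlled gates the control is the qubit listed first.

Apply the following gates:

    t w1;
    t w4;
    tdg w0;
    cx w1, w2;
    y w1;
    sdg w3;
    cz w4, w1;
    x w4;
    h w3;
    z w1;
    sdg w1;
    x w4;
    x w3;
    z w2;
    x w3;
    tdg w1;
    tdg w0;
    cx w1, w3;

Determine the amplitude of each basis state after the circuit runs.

After the circuit, the state carries amplitude sqrt(2)*exp(3*I*pi/4)/2 on |01000>, sqrt(2)*exp(3*I*pi/4)/2 on |01010>, and 0 on every other basis state.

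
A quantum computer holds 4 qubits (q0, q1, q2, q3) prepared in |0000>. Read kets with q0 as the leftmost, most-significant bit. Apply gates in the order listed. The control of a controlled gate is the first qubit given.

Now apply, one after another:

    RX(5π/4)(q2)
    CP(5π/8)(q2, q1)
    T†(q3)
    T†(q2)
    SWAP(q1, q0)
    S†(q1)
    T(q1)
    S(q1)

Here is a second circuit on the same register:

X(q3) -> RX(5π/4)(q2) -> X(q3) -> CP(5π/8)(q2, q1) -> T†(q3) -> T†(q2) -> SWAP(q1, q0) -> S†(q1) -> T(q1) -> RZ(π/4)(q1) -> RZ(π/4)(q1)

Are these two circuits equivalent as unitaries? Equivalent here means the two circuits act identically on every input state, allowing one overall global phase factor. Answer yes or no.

Yes: on every input state the two circuits agree up to one overall phase factor.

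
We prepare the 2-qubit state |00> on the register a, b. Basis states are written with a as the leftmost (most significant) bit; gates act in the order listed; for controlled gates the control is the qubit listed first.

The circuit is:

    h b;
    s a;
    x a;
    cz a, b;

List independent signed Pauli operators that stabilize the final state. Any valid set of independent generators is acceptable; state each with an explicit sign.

The final state is stabilized by the group generated by -IX, -ZI; other independent generating sets are equally valid.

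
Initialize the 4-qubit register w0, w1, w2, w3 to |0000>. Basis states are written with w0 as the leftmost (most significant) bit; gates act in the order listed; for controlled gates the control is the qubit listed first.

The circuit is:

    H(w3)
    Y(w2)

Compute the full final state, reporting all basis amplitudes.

The resulting statevector has amplitude sqrt(2)*I/2 on |0010>, sqrt(2)*I/2 on |0011>, and 0 on every other basis state.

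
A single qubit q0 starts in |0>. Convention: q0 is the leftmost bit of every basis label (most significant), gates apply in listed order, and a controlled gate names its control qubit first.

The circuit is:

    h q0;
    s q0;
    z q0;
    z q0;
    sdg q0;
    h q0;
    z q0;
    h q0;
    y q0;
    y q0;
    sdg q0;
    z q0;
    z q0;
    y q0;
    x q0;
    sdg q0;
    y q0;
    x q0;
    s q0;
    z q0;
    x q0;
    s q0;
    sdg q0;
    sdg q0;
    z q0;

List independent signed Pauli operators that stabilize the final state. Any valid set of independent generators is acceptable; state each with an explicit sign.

The final state is stabilized by the group generated by +X; other independent generating sets are equally valid.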